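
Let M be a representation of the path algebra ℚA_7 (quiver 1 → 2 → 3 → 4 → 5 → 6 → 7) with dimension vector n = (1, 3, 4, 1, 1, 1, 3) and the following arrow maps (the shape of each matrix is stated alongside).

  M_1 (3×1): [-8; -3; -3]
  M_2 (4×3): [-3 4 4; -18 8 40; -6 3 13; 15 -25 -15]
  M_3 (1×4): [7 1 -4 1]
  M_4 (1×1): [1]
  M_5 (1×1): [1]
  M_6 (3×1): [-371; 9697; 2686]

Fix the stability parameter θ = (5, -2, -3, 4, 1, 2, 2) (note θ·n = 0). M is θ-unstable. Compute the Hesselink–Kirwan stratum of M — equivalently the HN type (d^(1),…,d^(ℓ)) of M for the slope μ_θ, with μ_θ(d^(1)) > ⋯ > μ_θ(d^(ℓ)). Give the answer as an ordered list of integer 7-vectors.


Barcode: M ≅ I[1,2], I[2,3], I[2,7], I[3,3]^2, I[7,7]^2. HN layers by μ_θ (5 steps, strictly decreasing):
  μ^(1)=9/4; μ^(2)=2; μ^(3)=3/2; μ^(4)=-5/2; μ^(5)=-3

((0, 0, 0, 1, 1, 1, 1); (0, 0, 0, 0, 0, 0, 2); (1, 1, 0, 0, 0, 0, 0); (0, 2, 2, 0, 0, 0, 0); (0, 0, 2, 0, 0, 0, 0))


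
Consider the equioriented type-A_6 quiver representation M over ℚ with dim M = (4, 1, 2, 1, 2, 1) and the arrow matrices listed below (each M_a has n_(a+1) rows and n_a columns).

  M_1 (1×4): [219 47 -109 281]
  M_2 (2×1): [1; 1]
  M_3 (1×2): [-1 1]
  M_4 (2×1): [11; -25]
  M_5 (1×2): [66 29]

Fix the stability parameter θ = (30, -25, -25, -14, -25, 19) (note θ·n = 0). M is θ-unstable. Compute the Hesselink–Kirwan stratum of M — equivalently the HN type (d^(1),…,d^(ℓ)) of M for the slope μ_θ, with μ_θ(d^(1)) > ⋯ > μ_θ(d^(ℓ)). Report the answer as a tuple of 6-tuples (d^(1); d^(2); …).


Interval decomposition of M: I[1,1]^3, I[1,3], I[3,6], I[5,5].
HN type (ℓ=5): μ^(1)=30; μ^(2)=19; μ^(3)=-20/3; μ^(4)=-39/2; μ^(5)=-25

((3, 0, 0, 0, 0, 0); (0, 0, 0, 0, 0, 1); (1, 1, 1, 0, 0, 0); (0, 0, 0, 1, 1, 0); (0, 0, 1, 0, 1, 0))


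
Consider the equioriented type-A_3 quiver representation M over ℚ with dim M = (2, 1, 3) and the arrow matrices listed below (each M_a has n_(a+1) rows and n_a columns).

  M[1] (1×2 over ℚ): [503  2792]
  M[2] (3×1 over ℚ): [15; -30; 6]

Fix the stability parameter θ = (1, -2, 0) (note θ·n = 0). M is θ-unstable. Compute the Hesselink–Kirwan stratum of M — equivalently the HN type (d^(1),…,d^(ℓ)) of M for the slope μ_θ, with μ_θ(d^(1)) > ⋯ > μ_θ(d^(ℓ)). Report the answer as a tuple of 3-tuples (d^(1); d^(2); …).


Barcode: M ≅ I[1,1], I[1,3], I[3,3]^2. HN layers by μ_θ (3 steps, strictly decreasing):
  μ^(1)=1; μ^(2)=0; μ^(3)=-1/2

((1, 0, 0); (0, 0, 3); (1, 1, 0))


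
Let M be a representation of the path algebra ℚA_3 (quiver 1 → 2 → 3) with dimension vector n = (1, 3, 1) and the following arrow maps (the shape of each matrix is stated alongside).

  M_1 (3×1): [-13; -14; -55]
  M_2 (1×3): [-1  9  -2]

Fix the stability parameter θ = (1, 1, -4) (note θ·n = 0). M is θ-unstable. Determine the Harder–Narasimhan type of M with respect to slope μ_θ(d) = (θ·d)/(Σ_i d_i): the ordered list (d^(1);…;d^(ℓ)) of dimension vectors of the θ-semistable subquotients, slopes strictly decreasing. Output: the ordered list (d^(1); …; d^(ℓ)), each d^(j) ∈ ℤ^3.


Interval decomposition of M: I[1,3], I[2,2]^2.
HN type (ℓ=2): μ^(1)=1; μ^(2)=-2/3

((0, 2, 0); (1, 1, 1))


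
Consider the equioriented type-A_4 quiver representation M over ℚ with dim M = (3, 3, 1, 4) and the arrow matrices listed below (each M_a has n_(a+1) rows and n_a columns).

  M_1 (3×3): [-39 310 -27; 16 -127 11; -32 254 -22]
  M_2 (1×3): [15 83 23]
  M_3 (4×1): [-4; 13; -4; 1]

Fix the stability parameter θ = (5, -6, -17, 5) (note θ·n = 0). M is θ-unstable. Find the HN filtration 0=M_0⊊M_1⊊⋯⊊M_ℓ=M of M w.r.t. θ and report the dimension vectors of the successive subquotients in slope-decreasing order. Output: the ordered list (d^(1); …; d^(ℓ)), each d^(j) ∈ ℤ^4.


Interval decomposition of M: I[1,1], I[1,2], I[1,4], I[2,2], I[4,4]^3.
HN type (ℓ=3): μ^(1)=5; μ^(2)=-1/2; μ^(3)=-6

((1, 0, 0, 4); (1, 1, 0, 0); (1, 2, 1, 0))


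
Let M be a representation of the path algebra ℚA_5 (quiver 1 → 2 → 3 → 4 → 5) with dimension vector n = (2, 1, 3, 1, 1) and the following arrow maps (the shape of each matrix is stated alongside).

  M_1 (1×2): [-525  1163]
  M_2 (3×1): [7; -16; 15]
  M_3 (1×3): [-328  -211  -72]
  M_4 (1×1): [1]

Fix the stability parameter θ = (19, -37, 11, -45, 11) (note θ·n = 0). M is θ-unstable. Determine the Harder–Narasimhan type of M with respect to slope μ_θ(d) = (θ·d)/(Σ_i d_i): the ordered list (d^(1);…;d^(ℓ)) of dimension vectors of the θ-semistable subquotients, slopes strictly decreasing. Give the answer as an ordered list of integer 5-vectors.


Barcode: M ≅ I[1,1], I[1,3], I[3,3], I[3,5]. HN layers by μ_θ (4 steps, strictly decreasing):
  μ^(1)=19; μ^(2)=11; μ^(3)=-9; μ^(4)=-17

((1, 0, 0, 0, 0); (0, 0, 2, 0, 1); (1, 1, 0, 0, 0); (0, 0, 1, 1, 0))


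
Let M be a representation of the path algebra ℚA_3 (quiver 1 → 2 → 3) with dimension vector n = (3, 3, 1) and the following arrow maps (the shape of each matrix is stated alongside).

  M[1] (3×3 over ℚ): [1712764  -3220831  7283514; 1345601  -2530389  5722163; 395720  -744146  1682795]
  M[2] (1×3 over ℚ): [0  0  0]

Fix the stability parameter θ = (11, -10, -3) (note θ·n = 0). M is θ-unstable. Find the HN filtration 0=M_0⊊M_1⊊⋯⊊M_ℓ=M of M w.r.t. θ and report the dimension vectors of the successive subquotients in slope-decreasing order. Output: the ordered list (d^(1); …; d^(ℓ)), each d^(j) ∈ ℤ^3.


Barcode: M ≅ I[1,2]^3, I[3,3]. HN layers by μ_θ (2 steps, strictly decreasing):
  μ^(1)=1/2; μ^(2)=-3

((3, 3, 0); (0, 0, 1))


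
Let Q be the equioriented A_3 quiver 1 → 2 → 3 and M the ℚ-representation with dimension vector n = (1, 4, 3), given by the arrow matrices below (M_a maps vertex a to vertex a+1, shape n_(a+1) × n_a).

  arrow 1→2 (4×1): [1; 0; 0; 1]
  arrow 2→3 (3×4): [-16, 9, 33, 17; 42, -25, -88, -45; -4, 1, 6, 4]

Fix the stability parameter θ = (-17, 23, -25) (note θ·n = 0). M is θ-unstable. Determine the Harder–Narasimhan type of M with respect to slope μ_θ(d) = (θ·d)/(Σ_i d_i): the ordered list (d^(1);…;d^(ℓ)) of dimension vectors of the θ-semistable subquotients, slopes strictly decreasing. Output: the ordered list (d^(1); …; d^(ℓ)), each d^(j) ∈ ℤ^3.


Via rank(M_{q-1}∘⋯∘M_p): M ≅ I[1,3], I[2,2], I[2,3]^2.
μ_θ-semistable layers: μ^(1)=23; μ^(2)=-1; μ^(3)=-17

((0, 1, 0); (0, 3, 3); (1, 0, 0))


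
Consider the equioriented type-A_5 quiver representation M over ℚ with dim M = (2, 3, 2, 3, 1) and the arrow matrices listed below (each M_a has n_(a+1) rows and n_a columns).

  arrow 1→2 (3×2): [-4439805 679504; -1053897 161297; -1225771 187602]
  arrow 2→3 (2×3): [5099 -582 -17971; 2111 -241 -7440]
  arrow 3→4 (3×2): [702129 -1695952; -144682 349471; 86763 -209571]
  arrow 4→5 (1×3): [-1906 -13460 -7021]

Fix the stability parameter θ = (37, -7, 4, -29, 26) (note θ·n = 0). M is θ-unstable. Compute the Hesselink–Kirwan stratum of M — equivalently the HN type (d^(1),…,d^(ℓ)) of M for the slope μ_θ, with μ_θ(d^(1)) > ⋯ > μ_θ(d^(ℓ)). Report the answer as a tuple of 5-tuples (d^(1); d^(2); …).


Barcode: M ≅ I[1,2], I[1,5], I[2,4], I[4,4]. HN layers by μ_θ (5 steps, strictly decreasing):
  μ^(1)=26; μ^(2)=15; μ^(3)=5/4; μ^(4)=-32/3; μ^(5)=-29

((0, 0, 0, 0, 1); (1, 1, 0, 0, 0); (1, 1, 1, 1, 0); (0, 1, 1, 1, 0); (0, 0, 0, 1, 0))


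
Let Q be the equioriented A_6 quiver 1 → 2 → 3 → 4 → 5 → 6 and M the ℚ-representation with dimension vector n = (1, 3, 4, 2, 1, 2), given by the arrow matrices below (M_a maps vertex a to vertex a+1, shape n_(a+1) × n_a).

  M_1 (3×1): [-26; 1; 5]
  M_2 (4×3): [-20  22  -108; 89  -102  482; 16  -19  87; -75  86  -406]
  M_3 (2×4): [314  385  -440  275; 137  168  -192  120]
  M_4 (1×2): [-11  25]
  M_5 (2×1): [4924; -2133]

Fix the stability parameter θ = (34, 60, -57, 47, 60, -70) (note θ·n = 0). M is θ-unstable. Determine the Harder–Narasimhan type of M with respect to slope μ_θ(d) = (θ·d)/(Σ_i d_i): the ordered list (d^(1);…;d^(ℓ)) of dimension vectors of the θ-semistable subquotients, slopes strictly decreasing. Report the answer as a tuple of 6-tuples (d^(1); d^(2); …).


Via rank(M_{q-1}∘⋯∘M_p): M ≅ I[1,6], I[2,3]^2, I[3,4], I[6,6].
μ_θ-semistable layers: μ^(1)=47; μ^(2)=37/3; μ^(3)=3/2; μ^(4)=-57; μ^(5)=-70

((0, 0, 0, 1, 0, 0); (1, 1, 1, 1, 1, 1); (0, 2, 2, 0, 0, 0); (0, 0, 1, 0, 0, 0); (0, 0, 0, 0, 0, 1))


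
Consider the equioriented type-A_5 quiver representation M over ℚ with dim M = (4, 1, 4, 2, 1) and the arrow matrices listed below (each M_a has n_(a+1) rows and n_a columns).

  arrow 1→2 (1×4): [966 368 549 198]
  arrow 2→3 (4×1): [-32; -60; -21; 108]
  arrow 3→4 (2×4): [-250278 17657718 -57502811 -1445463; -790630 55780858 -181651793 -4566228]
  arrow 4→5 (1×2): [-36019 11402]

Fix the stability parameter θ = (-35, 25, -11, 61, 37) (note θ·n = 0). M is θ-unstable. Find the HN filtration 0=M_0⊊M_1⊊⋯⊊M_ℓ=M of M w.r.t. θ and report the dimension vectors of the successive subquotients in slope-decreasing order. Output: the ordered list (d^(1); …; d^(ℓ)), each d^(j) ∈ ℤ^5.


Interval decomposition of M: I[1,1]^3, I[1,5], I[3,3]^2, I[3,4].
HN type (ℓ=5): μ^(1)=61; μ^(2)=49; μ^(3)=7; μ^(4)=-11; μ^(5)=-35

((0, 0, 0, 1, 0); (0, 0, 0, 1, 1); (0, 1, 1, 0, 0); (0, 0, 3, 0, 0); (4, 0, 0, 0, 0))


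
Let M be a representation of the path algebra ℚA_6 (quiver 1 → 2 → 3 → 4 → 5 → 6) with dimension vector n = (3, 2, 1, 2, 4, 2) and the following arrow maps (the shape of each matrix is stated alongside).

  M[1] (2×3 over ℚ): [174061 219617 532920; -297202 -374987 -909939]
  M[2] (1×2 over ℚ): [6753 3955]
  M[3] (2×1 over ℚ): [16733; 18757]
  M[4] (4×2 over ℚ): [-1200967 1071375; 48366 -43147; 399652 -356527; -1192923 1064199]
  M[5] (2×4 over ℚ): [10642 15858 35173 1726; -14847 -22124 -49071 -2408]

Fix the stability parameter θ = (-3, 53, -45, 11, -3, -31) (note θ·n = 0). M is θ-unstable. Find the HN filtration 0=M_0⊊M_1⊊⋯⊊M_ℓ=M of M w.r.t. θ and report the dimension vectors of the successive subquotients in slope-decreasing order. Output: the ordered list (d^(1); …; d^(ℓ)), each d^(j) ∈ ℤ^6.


Interval decomposition of M: I[1,1], I[1,2], I[1,6], I[4,6], I[5,5]^2.
HN type (ℓ=3): μ^(1)=53; μ^(2)=-3; μ^(3)=-23/3

((0, 1, 0, 0, 0, 0); (3, 1, 1, 1, 3, 1); (0, 0, 0, 1, 1, 1))


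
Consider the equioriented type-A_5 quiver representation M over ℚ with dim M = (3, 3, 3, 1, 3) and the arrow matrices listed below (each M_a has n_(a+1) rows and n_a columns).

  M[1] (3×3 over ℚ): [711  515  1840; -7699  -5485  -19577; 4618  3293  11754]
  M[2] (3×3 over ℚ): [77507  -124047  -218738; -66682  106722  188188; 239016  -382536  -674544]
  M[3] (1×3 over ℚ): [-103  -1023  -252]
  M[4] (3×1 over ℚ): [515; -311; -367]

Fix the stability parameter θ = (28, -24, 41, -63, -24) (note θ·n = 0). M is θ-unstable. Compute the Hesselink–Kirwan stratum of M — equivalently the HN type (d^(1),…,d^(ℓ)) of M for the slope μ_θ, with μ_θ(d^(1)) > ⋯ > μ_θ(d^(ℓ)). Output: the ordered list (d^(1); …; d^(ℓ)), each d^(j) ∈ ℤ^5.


Via rank(M_{q-1}∘⋯∘M_p): M ≅ I[1,2]^2, I[1,5], I[3,3]^2, I[5,5]^2.
μ_θ-semistable layers: μ^(1)=41; μ^(2)=2; μ^(3)=-42/5; μ^(4)=-24

((0, 0, 2, 0, 0); (2, 2, 0, 0, 0); (1, 1, 1, 1, 1); (0, 0, 0, 0, 2))


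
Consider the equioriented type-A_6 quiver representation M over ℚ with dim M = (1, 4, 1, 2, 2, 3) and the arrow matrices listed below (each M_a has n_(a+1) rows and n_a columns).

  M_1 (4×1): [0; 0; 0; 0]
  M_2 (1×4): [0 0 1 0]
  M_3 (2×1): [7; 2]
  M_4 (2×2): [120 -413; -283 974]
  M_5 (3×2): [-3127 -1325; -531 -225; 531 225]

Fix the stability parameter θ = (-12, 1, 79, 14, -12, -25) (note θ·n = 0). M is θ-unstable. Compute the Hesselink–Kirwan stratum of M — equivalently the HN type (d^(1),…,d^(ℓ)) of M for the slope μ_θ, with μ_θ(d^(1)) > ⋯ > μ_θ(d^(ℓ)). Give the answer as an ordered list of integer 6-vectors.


Interval decomposition of M: I[1,1], I[2,2]^3, I[2,6], I[4,5], I[6,6]^2.
HN type (ℓ=4): μ^(1)=14; μ^(2)=1; μ^(3)=-12; μ^(4)=-25

((0, 0, 1, 1, 1, 1); (0, 4, 0, 1, 1, 0); (1, 0, 0, 0, 0, 0); (0, 0, 0, 0, 0, 2))


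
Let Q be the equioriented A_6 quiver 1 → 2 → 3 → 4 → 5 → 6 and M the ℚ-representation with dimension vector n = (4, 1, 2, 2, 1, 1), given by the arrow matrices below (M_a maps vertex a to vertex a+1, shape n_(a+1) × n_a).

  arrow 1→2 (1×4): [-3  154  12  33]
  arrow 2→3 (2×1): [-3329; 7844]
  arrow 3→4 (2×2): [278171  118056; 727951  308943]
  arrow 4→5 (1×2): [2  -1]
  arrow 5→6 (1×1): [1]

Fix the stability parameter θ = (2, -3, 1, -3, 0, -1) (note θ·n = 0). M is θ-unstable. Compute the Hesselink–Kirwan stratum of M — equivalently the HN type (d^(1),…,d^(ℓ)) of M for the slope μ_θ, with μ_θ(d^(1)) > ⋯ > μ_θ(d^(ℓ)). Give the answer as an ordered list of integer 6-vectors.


Barcode: M ≅ I[1,1]^3, I[1,6], I[3,4]. HN layers by μ_θ (4 steps, strictly decreasing):
  μ^(1)=2; μ^(2)=-1/2; μ^(3)=-3/4; μ^(4)=-1

((3, 0, 0, 0, 0, 0); (0, 0, 0, 0, 1, 1); (1, 1, 1, 1, 0, 0); (0, 0, 1, 1, 0, 0))


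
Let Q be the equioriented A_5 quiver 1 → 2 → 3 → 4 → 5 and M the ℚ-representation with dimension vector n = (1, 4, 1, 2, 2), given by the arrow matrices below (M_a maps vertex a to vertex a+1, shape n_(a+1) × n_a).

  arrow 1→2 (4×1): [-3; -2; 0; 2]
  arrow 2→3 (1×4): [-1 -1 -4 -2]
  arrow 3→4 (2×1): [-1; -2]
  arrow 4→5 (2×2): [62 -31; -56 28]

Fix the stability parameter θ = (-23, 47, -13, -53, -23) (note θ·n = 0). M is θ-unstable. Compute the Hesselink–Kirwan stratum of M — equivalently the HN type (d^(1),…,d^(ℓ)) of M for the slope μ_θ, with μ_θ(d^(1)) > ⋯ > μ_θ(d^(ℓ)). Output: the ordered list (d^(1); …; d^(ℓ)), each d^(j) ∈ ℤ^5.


Barcode: M ≅ I[1,4], I[2,2]^3, I[4,5], I[5,5]. HN layers by μ_θ (4 steps, strictly decreasing):
  μ^(1)=47; μ^(2)=-19/3; μ^(3)=-23; μ^(4)=-53

((0, 3, 0, 0, 0); (0, 1, 1, 1, 0); (1, 0, 0, 0, 2); (0, 0, 0, 1, 0))


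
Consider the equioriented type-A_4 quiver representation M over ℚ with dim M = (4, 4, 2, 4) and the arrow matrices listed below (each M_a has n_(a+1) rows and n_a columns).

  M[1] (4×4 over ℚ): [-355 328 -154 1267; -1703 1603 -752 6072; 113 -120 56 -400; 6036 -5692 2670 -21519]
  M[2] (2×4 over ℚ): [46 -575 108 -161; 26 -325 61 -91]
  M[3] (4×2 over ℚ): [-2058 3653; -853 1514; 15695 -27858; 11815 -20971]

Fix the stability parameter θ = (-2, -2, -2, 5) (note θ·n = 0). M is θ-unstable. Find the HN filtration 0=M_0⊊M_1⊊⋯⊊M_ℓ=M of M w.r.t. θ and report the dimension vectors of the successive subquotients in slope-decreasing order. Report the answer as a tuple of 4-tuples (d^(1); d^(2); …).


Via rank(M_{q-1}∘⋯∘M_p): M ≅ I[1,2]^2, I[1,4]^2, I[4,4]^2.
μ_θ-semistable layers: μ^(1)=5; μ^(2)=-2

((0, 0, 0, 4); (4, 4, 2, 0))


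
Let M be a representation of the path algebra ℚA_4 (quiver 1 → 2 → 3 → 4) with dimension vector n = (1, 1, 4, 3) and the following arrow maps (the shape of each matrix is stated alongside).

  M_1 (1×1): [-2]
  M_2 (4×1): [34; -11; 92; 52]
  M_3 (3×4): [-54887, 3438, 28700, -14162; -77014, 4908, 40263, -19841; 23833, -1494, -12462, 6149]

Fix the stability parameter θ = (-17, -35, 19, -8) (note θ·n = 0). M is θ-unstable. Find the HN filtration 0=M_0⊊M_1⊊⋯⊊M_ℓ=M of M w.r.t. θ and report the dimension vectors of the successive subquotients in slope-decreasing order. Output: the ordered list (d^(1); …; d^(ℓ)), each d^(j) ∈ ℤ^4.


Barcode: M ≅ I[1,3], I[3,4]^3. HN layers by μ_θ (3 steps, strictly decreasing):
  μ^(1)=19; μ^(2)=11/2; μ^(3)=-26

((0, 0, 1, 0); (0, 0, 3, 3); (1, 1, 0, 0))


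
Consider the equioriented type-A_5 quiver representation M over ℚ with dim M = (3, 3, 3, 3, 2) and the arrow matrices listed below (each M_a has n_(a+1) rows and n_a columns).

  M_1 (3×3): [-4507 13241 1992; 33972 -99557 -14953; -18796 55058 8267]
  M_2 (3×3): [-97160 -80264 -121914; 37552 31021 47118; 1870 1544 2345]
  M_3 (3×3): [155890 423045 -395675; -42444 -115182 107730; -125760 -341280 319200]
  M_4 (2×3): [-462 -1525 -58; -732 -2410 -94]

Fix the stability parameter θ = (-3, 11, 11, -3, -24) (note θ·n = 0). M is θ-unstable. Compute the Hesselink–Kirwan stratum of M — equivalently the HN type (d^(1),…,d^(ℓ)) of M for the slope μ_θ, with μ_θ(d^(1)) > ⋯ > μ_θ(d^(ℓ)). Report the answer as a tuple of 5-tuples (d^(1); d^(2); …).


Barcode: M ≅ I[1,3]^2, I[1,4], I[4,5]^2. HN layers by μ_θ (4 steps, strictly decreasing):
  μ^(1)=11; μ^(2)=19/3; μ^(3)=-3; μ^(4)=-27/2

((0, 2, 2, 0, 0); (0, 1, 1, 1, 0); (3, 0, 0, 0, 0); (0, 0, 0, 2, 2))


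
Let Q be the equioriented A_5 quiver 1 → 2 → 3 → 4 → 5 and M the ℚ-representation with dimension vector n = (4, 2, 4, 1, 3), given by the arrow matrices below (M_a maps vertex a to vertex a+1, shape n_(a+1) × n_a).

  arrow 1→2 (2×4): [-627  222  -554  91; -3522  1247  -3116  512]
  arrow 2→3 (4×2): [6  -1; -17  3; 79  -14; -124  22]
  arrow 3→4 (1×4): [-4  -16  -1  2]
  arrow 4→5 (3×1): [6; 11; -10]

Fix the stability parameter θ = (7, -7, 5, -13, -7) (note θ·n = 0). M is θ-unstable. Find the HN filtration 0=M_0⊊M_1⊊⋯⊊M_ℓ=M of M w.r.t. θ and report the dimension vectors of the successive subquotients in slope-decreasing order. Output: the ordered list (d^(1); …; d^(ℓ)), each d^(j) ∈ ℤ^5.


Via rank(M_{q-1}∘⋯∘M_p): M ≅ I[1,1]^2, I[1,3], I[1,5], I[3,3]^2, I[5,5]^2.
μ_θ-semistable layers: μ^(1)=7; μ^(2)=5; μ^(3)=0; μ^(4)=-3; μ^(5)=-7

((2, 0, 0, 0, 0); (0, 0, 3, 0, 0); (1, 1, 0, 0, 0); (1, 1, 1, 1, 1); (0, 0, 0, 0, 2))


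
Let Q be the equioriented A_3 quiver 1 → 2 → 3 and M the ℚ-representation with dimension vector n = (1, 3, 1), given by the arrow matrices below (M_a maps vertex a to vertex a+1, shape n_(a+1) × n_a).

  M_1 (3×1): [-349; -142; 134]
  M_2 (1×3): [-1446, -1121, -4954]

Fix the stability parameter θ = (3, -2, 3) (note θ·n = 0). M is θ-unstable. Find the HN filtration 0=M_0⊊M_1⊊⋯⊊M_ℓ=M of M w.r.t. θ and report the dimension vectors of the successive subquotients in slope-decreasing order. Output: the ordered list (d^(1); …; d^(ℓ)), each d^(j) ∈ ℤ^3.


Barcode: M ≅ I[1,2], I[2,2], I[2,3]. HN layers by μ_θ (3 steps, strictly decreasing):
  μ^(1)=3; μ^(2)=1/2; μ^(3)=-2

((0, 0, 1); (1, 1, 0); (0, 2, 0))


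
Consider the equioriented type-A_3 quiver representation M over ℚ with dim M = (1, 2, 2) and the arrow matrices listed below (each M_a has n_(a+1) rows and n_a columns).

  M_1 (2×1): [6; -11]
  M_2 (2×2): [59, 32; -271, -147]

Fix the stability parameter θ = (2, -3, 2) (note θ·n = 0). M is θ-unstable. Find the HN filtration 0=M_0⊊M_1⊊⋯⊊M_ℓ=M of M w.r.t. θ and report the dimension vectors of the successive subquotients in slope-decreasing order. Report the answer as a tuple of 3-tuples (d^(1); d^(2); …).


Interval decomposition of M: I[1,3], I[2,3].
HN type (ℓ=3): μ^(1)=2; μ^(2)=-1/2; μ^(3)=-3

((0, 0, 2); (1, 1, 0); (0, 1, 0))


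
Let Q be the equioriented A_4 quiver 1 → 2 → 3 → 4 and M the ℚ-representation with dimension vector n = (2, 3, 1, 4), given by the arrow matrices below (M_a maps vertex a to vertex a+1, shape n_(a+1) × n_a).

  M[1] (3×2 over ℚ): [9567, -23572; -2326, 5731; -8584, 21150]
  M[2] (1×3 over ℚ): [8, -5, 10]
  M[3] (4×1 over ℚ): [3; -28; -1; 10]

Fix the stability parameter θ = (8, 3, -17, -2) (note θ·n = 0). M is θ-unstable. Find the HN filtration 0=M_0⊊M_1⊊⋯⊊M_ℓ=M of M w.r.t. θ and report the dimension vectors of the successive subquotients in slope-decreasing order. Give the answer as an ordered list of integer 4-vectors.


Barcode: M ≅ I[1,2], I[1,4], I[2,2], I[4,4]^3. HN layers by μ_θ (3 steps, strictly decreasing):
  μ^(1)=11/2; μ^(2)=3; μ^(3)=-2

((1, 1, 0, 0); (0, 1, 0, 0); (1, 1, 1, 4))


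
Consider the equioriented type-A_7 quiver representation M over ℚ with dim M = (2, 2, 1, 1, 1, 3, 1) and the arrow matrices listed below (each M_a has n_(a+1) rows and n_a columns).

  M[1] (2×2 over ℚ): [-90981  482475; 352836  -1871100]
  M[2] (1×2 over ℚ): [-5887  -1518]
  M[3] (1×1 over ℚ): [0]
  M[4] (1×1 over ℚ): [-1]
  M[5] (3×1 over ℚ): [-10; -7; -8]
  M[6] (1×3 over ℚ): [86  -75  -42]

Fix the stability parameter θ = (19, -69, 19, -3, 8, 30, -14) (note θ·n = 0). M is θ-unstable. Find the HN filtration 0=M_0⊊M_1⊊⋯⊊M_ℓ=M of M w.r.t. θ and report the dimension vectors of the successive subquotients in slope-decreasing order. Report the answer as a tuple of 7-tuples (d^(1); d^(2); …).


Via rank(M_{q-1}∘⋯∘M_p): M ≅ I[1,1], I[1,3], I[2,2], I[4,7], I[6,6]^2.
μ_θ-semistable layers: μ^(1)=30; μ^(2)=19; μ^(3)=8; μ^(4)=-3; μ^(5)=-25; μ^(6)=-69

((0, 0, 0, 0, 0, 2, 0); (1, 0, 1, 0, 0, 0, 0); (0, 0, 0, 0, 1, 1, 1); (0, 0, 0, 1, 0, 0, 0); (1, 1, 0, 0, 0, 0, 0); (0, 1, 0, 0, 0, 0, 0))


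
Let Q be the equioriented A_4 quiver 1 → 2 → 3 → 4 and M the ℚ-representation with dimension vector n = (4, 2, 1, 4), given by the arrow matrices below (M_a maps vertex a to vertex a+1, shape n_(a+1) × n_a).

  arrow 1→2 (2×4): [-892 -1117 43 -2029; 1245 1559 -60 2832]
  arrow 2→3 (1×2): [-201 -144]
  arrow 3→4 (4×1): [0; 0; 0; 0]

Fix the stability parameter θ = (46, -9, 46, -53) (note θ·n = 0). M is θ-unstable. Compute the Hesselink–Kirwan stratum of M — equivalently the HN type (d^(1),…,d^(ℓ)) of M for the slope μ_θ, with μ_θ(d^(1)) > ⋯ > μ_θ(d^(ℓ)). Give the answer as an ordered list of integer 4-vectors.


Interval decomposition of M: I[1,1]^2, I[1,2], I[1,3], I[4,4]^4.
HN type (ℓ=3): μ^(1)=46; μ^(2)=37/2; μ^(3)=-53

((2, 0, 1, 0); (2, 2, 0, 0); (0, 0, 0, 4))


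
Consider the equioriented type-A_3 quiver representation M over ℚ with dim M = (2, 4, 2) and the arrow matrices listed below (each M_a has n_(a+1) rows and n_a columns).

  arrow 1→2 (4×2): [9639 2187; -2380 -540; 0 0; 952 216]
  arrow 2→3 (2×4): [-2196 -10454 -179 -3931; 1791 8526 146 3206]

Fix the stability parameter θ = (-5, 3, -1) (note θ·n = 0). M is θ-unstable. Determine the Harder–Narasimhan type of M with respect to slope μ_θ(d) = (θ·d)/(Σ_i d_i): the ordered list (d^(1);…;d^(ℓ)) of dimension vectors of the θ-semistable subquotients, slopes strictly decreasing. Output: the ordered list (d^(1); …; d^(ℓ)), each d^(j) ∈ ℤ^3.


Interval decomposition of M: I[1,1], I[1,3], I[2,2]^2, I[2,3].
HN type (ℓ=3): μ^(1)=3; μ^(2)=1; μ^(3)=-5

((0, 2, 0); (0, 2, 2); (2, 0, 0))


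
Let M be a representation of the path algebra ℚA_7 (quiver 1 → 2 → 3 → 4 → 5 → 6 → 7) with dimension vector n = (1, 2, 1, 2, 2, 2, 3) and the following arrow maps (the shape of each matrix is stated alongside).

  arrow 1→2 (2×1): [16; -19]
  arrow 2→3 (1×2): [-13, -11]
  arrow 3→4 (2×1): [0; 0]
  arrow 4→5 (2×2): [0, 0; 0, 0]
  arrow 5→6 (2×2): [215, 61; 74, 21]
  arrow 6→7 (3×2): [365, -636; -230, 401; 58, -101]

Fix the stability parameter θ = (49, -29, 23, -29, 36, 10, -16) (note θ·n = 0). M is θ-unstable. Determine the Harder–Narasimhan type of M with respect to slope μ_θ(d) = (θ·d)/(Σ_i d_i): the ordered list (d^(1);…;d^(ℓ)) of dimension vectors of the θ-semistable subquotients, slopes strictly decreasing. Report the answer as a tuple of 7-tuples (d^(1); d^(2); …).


Barcode: M ≅ I[1,3], I[2,2], I[4,4]^2, I[5,7]^2, I[7,7]. HN layers by μ_θ (4 steps, strictly decreasing):
  μ^(1)=23; μ^(2)=10; μ^(3)=-16; μ^(4)=-29

((0, 0, 1, 0, 0, 0, 0); (1, 1, 0, 0, 2, 2, 2); (0, 0, 0, 0, 0, 0, 1); (0, 1, 0, 2, 0, 0, 0))


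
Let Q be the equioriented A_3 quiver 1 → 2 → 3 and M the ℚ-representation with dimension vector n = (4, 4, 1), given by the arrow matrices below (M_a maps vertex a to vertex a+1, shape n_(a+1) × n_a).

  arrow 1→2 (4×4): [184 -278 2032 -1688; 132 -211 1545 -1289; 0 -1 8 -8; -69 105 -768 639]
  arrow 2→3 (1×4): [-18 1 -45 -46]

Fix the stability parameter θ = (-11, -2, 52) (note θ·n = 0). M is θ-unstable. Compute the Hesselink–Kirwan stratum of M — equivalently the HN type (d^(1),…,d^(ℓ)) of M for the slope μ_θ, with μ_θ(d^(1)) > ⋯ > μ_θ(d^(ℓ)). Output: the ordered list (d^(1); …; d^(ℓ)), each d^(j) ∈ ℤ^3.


Via rank(M_{q-1}∘⋯∘M_p): M ≅ I[1,1], I[1,2]^2, I[1,3], I[2,2].
μ_θ-semistable layers: μ^(1)=52; μ^(2)=-2; μ^(3)=-11

((0, 0, 1); (0, 4, 0); (4, 0, 0))


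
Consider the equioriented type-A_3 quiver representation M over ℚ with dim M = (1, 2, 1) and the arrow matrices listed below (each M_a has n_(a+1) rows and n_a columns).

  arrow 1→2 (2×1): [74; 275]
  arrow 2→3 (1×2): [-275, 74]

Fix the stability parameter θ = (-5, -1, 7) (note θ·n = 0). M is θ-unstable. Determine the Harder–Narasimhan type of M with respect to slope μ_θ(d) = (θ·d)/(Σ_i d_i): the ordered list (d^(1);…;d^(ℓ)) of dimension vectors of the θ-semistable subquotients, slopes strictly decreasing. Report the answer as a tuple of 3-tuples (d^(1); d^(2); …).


Interval decomposition of M: I[1,2], I[2,3].
HN type (ℓ=3): μ^(1)=7; μ^(2)=-1; μ^(3)=-5

((0, 0, 1); (0, 2, 0); (1, 0, 0))


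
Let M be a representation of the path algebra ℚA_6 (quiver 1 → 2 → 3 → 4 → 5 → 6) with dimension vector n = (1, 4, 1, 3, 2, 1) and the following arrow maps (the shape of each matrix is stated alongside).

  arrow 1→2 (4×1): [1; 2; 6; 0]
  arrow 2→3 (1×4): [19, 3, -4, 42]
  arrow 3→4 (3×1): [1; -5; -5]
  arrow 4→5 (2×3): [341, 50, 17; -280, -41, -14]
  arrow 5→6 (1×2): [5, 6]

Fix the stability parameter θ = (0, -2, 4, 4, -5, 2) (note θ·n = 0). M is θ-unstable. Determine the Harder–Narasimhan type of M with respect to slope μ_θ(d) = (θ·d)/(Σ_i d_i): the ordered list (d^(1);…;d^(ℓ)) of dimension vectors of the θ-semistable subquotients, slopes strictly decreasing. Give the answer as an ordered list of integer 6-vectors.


Via rank(M_{q-1}∘⋯∘M_p): M ≅ I[1,5], I[2,2]^3, I[4,4], I[4,6].
μ_θ-semistable layers: μ^(1)=4; μ^(2)=2; μ^(3)=1; μ^(4)=-1/2; μ^(5)=-1; μ^(6)=-2

((0, 0, 0, 1, 0, 0); (0, 0, 0, 0, 0, 1); (0, 0, 1, 1, 1, 0); (0, 0, 0, 1, 1, 0); (1, 1, 0, 0, 0, 0); (0, 3, 0, 0, 0, 0))


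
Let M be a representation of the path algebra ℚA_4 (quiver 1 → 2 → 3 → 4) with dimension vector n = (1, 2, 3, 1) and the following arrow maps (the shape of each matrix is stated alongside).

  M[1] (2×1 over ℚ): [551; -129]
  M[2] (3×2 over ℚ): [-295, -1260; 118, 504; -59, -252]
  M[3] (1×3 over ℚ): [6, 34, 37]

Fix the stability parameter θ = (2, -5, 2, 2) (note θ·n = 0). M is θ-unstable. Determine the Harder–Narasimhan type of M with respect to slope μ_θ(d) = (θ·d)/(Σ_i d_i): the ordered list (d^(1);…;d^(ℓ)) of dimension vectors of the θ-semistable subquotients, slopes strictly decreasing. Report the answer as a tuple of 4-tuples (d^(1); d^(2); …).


Via rank(M_{q-1}∘⋯∘M_p): M ≅ I[1,4], I[2,2], I[3,3]^2.
μ_θ-semistable layers: μ^(1)=2; μ^(2)=-3/2; μ^(3)=-5

((0, 0, 3, 1); (1, 1, 0, 0); (0, 1, 0, 0))


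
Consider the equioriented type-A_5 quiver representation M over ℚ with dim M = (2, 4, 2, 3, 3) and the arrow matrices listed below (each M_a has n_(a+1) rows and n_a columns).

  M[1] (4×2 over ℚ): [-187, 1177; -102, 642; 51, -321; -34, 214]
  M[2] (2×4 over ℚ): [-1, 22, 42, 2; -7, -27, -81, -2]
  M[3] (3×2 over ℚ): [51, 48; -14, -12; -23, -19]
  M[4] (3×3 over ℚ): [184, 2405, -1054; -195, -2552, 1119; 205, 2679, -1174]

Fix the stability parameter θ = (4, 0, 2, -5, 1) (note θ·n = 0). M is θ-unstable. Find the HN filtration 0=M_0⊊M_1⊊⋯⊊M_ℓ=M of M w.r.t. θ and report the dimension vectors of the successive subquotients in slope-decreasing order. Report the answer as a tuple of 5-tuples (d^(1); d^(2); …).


Interval decomposition of M: I[1,1], I[1,5], I[2,2]^2, I[2,5], I[4,5].
HN type (ℓ=6): μ^(1)=4; μ^(2)=1; μ^(3)=1/4; μ^(4)=0; μ^(5)=-1; μ^(6)=-5

((1, 0, 0, 0, 0); (0, 0, 0, 0, 3); (1, 1, 1, 1, 0); (0, 2, 0, 0, 0); (0, 1, 1, 1, 0); (0, 0, 0, 1, 0))


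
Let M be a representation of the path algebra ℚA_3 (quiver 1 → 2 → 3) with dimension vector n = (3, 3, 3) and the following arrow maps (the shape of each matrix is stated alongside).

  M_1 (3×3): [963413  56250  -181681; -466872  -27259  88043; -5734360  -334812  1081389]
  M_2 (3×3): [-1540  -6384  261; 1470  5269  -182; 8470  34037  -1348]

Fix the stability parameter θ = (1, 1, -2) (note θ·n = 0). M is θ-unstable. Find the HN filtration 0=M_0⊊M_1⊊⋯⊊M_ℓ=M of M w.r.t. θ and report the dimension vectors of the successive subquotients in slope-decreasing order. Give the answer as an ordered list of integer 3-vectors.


Barcode: M ≅ I[1,2], I[1,3]^2, I[3,3]. HN layers by μ_θ (3 steps, strictly decreasing):
  μ^(1)=1; μ^(2)=0; μ^(3)=-2

((1, 1, 0); (2, 2, 2); (0, 0, 1))


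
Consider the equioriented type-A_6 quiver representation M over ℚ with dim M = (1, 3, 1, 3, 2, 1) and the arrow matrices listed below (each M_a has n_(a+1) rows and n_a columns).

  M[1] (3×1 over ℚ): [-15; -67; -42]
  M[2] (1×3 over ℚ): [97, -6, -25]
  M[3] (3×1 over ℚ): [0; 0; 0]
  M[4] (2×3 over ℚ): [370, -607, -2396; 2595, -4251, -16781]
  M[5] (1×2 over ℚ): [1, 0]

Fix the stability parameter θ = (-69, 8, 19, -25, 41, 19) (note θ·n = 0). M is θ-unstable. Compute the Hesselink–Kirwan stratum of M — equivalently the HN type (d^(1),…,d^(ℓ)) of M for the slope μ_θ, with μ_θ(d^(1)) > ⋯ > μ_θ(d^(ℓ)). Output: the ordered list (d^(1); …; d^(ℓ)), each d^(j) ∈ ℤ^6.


Interval decomposition of M: I[1,3], I[2,2]^2, I[4,4], I[4,5], I[4,6].
HN type (ℓ=6): μ^(1)=41; μ^(2)=30; μ^(3)=19; μ^(4)=8; μ^(5)=-25; μ^(6)=-69

((0, 0, 0, 0, 1, 0); (0, 0, 0, 0, 1, 1); (0, 0, 1, 0, 0, 0); (0, 3, 0, 0, 0, 0); (0, 0, 0, 3, 0, 0); (1, 0, 0, 0, 0, 0))


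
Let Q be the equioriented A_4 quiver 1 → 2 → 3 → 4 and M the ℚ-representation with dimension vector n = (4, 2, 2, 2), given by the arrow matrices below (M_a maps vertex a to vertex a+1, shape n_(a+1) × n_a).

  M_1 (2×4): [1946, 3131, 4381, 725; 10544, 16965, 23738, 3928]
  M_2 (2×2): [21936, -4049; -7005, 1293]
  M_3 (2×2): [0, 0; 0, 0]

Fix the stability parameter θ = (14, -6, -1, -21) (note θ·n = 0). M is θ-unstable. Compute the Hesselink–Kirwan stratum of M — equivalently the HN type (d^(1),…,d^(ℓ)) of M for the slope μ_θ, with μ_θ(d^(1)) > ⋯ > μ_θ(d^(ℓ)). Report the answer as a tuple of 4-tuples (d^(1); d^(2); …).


Via rank(M_{q-1}∘⋯∘M_p): M ≅ I[1,1]^2, I[1,3]^2, I[4,4]^2.
μ_θ-semistable layers: μ^(1)=14; μ^(2)=7/3; μ^(3)=-21

((2, 0, 0, 0); (2, 2, 2, 0); (0, 0, 0, 2))


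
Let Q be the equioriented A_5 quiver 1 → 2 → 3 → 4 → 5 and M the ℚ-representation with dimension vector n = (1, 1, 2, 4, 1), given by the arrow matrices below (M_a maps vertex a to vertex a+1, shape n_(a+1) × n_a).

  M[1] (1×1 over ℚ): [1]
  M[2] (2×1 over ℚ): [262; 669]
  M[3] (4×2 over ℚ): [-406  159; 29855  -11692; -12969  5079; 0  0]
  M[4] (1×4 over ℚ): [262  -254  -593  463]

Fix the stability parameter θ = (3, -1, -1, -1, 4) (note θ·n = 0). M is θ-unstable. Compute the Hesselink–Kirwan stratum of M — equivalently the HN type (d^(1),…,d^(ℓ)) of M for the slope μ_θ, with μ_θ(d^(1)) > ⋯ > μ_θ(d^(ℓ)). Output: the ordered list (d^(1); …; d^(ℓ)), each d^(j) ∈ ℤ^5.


Interval decomposition of M: I[1,5], I[3,4], I[4,4]^2.
HN type (ℓ=3): μ^(1)=4; μ^(2)=0; μ^(3)=-1

((0, 0, 0, 0, 1); (1, 1, 1, 1, 0); (0, 0, 1, 3, 0))


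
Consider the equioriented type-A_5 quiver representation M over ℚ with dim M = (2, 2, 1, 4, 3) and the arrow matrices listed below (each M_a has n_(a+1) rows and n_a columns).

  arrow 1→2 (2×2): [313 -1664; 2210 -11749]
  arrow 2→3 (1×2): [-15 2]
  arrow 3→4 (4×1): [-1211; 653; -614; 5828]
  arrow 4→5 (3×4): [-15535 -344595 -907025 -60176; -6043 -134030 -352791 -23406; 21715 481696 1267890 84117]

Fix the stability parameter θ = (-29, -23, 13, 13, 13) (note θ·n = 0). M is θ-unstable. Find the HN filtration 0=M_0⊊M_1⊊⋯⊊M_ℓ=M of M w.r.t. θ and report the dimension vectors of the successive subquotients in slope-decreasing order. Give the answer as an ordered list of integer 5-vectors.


Via rank(M_{q-1}∘⋯∘M_p): M ≅ I[1,2], I[1,5], I[4,4], I[4,5]^2.
μ_θ-semistable layers: μ^(1)=13; μ^(2)=-23; μ^(3)=-29

((0, 0, 1, 4, 3); (0, 2, 0, 0, 0); (2, 0, 0, 0, 0))


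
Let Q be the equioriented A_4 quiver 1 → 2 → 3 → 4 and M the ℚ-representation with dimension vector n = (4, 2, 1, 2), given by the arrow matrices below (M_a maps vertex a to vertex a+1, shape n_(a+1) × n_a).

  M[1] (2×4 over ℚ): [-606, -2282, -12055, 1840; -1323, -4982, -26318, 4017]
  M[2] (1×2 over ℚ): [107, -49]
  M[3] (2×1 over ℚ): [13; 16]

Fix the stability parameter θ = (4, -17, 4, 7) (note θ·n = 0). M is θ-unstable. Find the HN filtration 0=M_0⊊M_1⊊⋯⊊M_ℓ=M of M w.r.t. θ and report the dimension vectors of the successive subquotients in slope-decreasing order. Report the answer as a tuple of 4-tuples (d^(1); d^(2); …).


Interval decomposition of M: I[1,1]^2, I[1,2], I[1,4], I[4,4].
HN type (ℓ=3): μ^(1)=7; μ^(2)=4; μ^(3)=-13/2

((0, 0, 0, 2); (2, 0, 1, 0); (2, 2, 0, 0))


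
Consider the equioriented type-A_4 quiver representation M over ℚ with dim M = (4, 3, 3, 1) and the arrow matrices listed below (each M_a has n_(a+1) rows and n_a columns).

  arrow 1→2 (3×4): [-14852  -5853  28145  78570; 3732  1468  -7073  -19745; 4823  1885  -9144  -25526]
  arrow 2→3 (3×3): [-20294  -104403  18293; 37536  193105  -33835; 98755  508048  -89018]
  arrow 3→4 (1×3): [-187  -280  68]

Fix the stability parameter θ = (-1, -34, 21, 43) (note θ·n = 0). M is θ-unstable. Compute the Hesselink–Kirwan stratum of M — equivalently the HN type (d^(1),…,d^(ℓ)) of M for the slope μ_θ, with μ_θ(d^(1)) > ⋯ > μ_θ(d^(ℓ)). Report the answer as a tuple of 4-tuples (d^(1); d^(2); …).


Interval decomposition of M: I[1,1], I[1,2], I[1,3], I[1,4], I[3,3].
HN type (ℓ=4): μ^(1)=43; μ^(2)=21; μ^(3)=-1; μ^(4)=-35/2

((0, 0, 0, 1); (0, 0, 3, 0); (1, 0, 0, 0); (3, 3, 0, 0))


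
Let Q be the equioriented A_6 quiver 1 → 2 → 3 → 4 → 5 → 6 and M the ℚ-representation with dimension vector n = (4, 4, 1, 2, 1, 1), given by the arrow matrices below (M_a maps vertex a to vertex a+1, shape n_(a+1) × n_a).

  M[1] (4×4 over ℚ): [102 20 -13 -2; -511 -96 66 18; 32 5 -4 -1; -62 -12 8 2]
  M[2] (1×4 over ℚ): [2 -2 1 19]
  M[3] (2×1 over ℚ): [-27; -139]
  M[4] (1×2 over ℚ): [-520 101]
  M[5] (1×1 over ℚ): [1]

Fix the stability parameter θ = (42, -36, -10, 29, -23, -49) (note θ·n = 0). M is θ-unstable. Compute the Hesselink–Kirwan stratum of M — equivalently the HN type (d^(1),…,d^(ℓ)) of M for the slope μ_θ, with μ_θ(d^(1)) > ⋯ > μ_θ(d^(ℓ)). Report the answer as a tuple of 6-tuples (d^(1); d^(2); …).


Via rank(M_{q-1}∘⋯∘M_p): M ≅ I[1,2]^3, I[1,6], I[4,4].
μ_θ-semistable layers: μ^(1)=29; μ^(2)=3; μ^(3)=-47/6

((0, 0, 0, 1, 0, 0); (3, 3, 0, 0, 0, 0); (1, 1, 1, 1, 1, 1))


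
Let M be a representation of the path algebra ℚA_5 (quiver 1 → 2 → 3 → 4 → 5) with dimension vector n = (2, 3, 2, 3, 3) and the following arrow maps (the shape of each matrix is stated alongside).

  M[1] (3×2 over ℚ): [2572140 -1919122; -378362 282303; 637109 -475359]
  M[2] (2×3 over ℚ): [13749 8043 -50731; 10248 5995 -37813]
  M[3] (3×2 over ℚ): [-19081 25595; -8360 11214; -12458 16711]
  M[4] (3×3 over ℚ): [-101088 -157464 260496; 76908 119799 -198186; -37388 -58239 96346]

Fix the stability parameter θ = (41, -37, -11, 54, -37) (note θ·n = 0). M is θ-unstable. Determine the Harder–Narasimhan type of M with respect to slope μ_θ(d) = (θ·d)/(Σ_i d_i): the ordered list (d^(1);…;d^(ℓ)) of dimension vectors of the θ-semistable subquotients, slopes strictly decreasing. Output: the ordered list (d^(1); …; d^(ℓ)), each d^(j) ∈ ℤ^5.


Barcode: M ≅ I[1,2], I[1,4], I[2,4], I[4,5], I[5,5]^2. HN layers by μ_θ (6 steps, strictly decreasing):
  μ^(1)=54; μ^(2)=17/2; μ^(3)=2; μ^(4)=-7/3; μ^(5)=-11; μ^(6)=-37

((0, 0, 0, 2, 0); (0, 0, 0, 1, 1); (1, 1, 0, 0, 0); (1, 1, 1, 0, 0); (0, 0, 1, 0, 0); (0, 1, 0, 0, 2))


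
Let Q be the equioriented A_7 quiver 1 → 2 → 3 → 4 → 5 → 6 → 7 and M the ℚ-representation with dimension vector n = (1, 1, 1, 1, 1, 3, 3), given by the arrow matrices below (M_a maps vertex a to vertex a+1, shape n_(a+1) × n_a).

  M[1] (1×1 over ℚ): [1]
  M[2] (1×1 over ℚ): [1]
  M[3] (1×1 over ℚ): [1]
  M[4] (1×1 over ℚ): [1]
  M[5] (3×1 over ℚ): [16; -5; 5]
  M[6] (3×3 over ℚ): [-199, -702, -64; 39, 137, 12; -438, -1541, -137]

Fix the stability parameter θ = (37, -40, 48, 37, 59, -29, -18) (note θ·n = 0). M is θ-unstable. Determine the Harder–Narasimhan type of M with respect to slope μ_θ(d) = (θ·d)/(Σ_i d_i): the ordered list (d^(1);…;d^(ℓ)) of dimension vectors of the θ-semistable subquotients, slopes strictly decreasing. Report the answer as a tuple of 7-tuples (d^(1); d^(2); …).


Interval decomposition of M: I[1,7], I[6,7]^2.
HN type (ℓ=4): μ^(1)=97/5; μ^(2)=-3/2; μ^(3)=-18; μ^(4)=-29

((0, 0, 1, 1, 1, 1, 1); (1, 1, 0, 0, 0, 0, 0); (0, 0, 0, 0, 0, 0, 2); (0, 0, 0, 0, 0, 2, 0))


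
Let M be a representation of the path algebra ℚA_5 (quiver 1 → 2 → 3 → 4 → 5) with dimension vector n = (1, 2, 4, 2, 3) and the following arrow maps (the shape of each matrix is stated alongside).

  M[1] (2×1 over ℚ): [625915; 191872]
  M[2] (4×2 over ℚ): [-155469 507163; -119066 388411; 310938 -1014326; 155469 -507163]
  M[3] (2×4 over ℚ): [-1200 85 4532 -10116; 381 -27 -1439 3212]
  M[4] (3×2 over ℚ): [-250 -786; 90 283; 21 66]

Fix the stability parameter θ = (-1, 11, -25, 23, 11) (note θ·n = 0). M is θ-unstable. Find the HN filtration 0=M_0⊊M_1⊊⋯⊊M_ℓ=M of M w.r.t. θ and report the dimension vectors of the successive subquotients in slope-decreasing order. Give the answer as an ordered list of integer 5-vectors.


Barcode: M ≅ I[1,5], I[2,5], I[3,3]^2, I[5,5]. HN layers by μ_θ (5 steps, strictly decreasing):
  μ^(1)=17; μ^(2)=11; μ^(3)=-5; μ^(4)=-7; μ^(5)=-25

((0, 0, 0, 2, 2); (0, 0, 0, 0, 1); (1, 1, 1, 0, 0); (0, 1, 1, 0, 0); (0, 0, 2, 0, 0))


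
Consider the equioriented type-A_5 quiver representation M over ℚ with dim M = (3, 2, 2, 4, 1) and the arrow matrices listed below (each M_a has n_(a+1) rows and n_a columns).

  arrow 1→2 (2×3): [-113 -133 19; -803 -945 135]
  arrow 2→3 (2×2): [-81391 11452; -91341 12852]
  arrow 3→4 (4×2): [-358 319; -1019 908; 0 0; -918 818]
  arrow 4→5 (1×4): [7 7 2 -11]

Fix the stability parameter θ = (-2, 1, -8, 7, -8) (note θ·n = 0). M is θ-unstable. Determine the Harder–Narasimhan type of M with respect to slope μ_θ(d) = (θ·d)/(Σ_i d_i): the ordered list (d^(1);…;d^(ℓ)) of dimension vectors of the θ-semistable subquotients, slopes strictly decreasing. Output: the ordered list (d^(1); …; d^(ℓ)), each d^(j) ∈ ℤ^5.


Via rank(M_{q-1}∘⋯∘M_p): M ≅ I[1,1], I[1,2], I[1,4], I[3,5], I[4,4]^2.
μ_θ-semistable layers: μ^(1)=7; μ^(2)=1; μ^(3)=-1/2; μ^(4)=-2; μ^(5)=-3; μ^(6)=-8

((0, 0, 0, 3, 0); (0, 1, 0, 0, 0); (0, 0, 0, 1, 1); (2, 0, 0, 0, 0); (1, 1, 1, 0, 0); (0, 0, 1, 0, 0))


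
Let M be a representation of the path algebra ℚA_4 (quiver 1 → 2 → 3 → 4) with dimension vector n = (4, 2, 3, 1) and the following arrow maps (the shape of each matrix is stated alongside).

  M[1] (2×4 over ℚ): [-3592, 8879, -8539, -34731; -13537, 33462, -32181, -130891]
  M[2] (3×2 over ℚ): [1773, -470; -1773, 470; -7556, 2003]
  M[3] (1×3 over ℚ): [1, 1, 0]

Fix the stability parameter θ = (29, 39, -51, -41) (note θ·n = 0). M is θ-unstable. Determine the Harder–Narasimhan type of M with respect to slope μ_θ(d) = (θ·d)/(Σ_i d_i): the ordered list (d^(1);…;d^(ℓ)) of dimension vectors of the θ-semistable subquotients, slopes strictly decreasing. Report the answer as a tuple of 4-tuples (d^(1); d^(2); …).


Barcode: M ≅ I[1,1]^2, I[1,3]^2, I[3,4]. HN layers by μ_θ (4 steps, strictly decreasing):
  μ^(1)=29; μ^(2)=17/3; μ^(3)=-41; μ^(4)=-51

((2, 0, 0, 0); (2, 2, 2, 0); (0, 0, 0, 1); (0, 0, 1, 0))
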